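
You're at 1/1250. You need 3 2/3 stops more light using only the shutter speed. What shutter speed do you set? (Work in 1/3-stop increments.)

Shutter speed: 1/1250 → 1/1000 → 1/800 → 1/640 → 1/500 → 1/400 → 1/320 → 1/250 → 1/200 → 1/160 → 1/125 → 1/100 — 3 2/3 stops slower (brighter).

1/100s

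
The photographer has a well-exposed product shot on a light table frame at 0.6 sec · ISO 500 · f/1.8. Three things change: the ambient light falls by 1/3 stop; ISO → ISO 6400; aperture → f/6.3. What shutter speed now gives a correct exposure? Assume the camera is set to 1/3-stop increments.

0.8 s

Scene light: 1/3 stop darker.
ISO: 500 → 640 → 800 → 1000 → 1250 → 1600 → 2000 → 2500 → 3200 → 4000 → 5000 → 6400 — 3 2/3 stops raised (brighter).
Aperture: f/1.8 → f/2 → f/2.2 → f/2.5 → f/2.8 → f/3.2 → f/3.5 → f/4 → f/4.5 → f/5 → f/5.6 → f/6.3 — 3 2/3 stops smaller aperture (darker).
Net so far: 1/3 stop darker. Shutter speed: 0.6 → 0.8.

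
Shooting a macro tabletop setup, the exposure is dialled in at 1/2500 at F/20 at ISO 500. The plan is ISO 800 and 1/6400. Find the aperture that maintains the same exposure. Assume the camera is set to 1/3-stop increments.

ISO: 500 → 640 → 800 — 2/3 stop raised (brighter).
Shutter speed: 1/2500 → 1/3200 → 1/4000 → 1/5000 → 1/6400 — 1 1/3 stops faster (darker).
Net change so far: 2/3 stop darker. Offset with the aperture: f/20 → f/18 → f/16.

f/16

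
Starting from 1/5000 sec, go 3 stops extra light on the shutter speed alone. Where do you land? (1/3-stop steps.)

1/640s

Shutter speed: 1/5000 → 1/4000 → 1/3200 → 1/2500 → 1/2000 → 1/1600 → 1/1250 → 1/1000 → 1/800 → 1/640 — 3 stops longer (brighter).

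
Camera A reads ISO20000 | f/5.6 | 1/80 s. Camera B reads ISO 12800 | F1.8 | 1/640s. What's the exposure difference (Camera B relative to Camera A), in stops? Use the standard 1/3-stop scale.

Aperture: f/5.6 → f/5 → f/4.5 → f/4 → f/3.5 → f/3.2 → f/2.8 → f/2.5 → f/2.2 → f/2 → f/1.8 — 3 1/3 stops larger aperture (brighter).
Shutter speed: 1/80 → 1/100 → 1/125 → 1/160 → 1/200 → 1/250 → 1/320 → 1/400 → 1/500 → 1/640 — 3 stops faster (darker).
ISO: 20000 → 16000 → 12800 — 2/3 stop dropped (darker).
Net: +3 1/3 −3 −2/3 = −1/3 stops.

1/3 stop darker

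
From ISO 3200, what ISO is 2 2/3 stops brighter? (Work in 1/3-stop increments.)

ISO 20000

ISO: 3200 → 4000 → 5000 → 6400 → 8000 → 10000 → 12800 → 16000 → 20000 — 2 2/3 stops raised (brighter).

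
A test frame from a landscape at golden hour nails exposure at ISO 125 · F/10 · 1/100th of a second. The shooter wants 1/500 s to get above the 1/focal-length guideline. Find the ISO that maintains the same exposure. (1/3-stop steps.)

Shutter speed: 1/100 → 1/125 → 1/160 → 1/200 → 1/250 → 1/320 → 1/400 → 1/500 — 2 1/3 stops shorter (darker).
Need 2 1/3 stops brighter from the ISO: 125 → 160 → 200 → 250 → 320 → 400 → 500 → 640.

ISO 640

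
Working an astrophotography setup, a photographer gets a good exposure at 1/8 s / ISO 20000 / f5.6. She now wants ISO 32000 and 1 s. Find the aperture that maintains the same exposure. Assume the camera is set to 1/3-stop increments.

ISO: 20000 → 25600 → 32000 — 2/3 stop raised (brighter).
Shutter speed: 1/8 → 1/6 → 1/5 → 1/4 → 0.3 → 0.4 → 0.5 → 0.6 → 0.8 → 1 — 3 stops slower (brighter).
Net change so far: 3 2/3 stops brighter. Offset with the aperture: f/5.6 → f/6.3 → f/7.1 → f/8 → f/9 → f/10 → f/11 → f/13 → f/14 → f/16 → f/18 → f/20.

f/20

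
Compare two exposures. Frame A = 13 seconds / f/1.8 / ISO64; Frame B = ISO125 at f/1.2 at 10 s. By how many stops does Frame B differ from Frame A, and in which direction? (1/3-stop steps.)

1 2/3 stops brighter

Aperture: f/1.8 → f/1.6 → f/1.4 → f/1.2 — 1 stop wider (brighter).
Shutter speed: 13 → 10 — 1/3 stop shorter (darker).
ISO: 64 → 80 → 100 → 125 — 1 stop higher (brighter).
Net: +1 −1/3 +1 = +1 2/3 stops.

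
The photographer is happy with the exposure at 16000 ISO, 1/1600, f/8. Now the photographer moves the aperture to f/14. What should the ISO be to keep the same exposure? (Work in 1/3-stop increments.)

ISO 51200

Aperture: f/8 → f/9 → f/10 → f/11 → f/13 → f/14 — 1 2/3 stops narrower (darker).
Need 1 2/3 stops brighter from the ISO: 16000 → 20000 → 25600 → 32000 → 40000 → 51200.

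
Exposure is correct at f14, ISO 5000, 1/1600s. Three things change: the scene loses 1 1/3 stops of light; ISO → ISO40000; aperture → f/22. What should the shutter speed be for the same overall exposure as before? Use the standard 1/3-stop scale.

Scene light: 1 1/3 stops darker.
ISO: 5000 → 6400 → 8000 → 10000 → 12800 → 16000 → 20000 → 25600 → 32000 → 40000 — 3 stops raised (brighter).
Aperture: f/14 → f/16 → f/18 → f/20 → f/22 — 1 1/3 stops stopped down (darker).
Net so far: 1/3 stop brighter. Shutter speed: 1/1600 → 1/2000.

1/2000s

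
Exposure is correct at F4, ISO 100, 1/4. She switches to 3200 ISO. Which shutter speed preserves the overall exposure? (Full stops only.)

1/125s

ISO: 100 → 200 → 400 → 800 → 1600 → 3200 — 5 stops raised (brighter).
Need 5 stops darker from the shutter speed: 1/4 → 1/8 → 1/15 → 1/30 → 1/60 → 1/125.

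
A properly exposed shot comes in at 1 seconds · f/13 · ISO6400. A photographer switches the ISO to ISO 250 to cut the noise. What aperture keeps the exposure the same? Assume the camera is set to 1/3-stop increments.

ISO: 6400 → 5000 → 4000 → 3200 → 2500 → 2000 → 1600 → 1250 → 1000 → 800 → 640 → 500 → 400 → 320 → 250 — 4 2/3 stops lower (darker).
Need 4 2/3 stops brighter from the aperture: f/13 → f/11 → f/10 → f/9 → f/8 → f/7.1 → f/6.3 → f/5.6 → f/5 → f/4.5 → f/4 → f/3.5 → f/3.2 → f/2.8 → f/2.5.

f/2.5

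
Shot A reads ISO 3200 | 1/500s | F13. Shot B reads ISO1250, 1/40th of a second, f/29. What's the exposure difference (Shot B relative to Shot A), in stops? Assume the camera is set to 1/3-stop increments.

Aperture: f/13 → f/14 → f/16 → f/18 → f/20 → f/22 → f/25 → f/29 — 2 1/3 stops smaller aperture (darker).
Shutter speed: 1/500 → 1/400 → 1/320 → 1/250 → 1/200 → 1/160 → 1/125 → 1/100 → 1/80 → 1/60 → 1/50 → 1/40 — 3 2/3 stops longer (brighter).
ISO: 3200 → 2500 → 2000 → 1600 → 1250 — 1 1/3 stops dropped (darker).
Net: −2 1/3 +3 2/3 −1 1/3 = 0 stops.

same exposure (0 stops)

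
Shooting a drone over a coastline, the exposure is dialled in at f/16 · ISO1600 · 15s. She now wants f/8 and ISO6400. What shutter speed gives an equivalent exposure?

Aperture: f/16 → f/11 → f/8 — 2 stops opened up (brighter).
ISO: 1600 → 3200 → 6400 — 2 stops raised (brighter).
Net change so far: 4 stops brighter. Offset with the shutter speed: 15 → 8 → 4 → 2 → 1.

1 s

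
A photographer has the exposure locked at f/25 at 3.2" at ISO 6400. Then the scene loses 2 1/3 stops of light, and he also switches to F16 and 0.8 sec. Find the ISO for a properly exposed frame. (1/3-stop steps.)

ISO 51200

Scene light: 2 1/3 stops darker.
Aperture: f/25 → f/22 → f/20 → f/18 → f/16 — 1 1/3 stops wider (brighter).
Shutter speed: 3.2 → 2.5 → 2 → 1.6 → 1.3 → 1 → 0.8 — 2 stops shorter (darker).
Net so far: 3 stops darker. ISO: 6400 → 8000 → 10000 → 12800 → 16000 → 20000 → 25600 → 32000 → 40000 → 51200.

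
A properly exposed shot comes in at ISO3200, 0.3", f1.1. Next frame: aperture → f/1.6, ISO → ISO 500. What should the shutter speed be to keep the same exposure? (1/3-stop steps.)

4 s

Aperture: f/1.1 → f/1.2 → f/1.4 → f/1.6 — 1 stop narrower (darker).
ISO: 3200 → 2500 → 2000 → 1600 → 1250 → 1000 → 800 → 640 → 500 — 2 2/3 stops lower (darker).
Net change so far: 3 2/3 stops darker. Offset with the shutter speed: 0.3 → 0.4 → 0.5 → 0.6 → 0.8 → 1 → 1.3 → 1.6 → 2 → 2.5 → 3.2 → 4.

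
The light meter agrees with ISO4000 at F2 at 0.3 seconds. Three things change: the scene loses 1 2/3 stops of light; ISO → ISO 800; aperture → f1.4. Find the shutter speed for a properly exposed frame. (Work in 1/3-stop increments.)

Scene light: 1 2/3 stops darker.
ISO: 4000 → 3200 → 2500 → 2000 → 1600 → 1250 → 1000 → 800 — 2 1/3 stops dropped (darker).
Aperture: f/2 → f/1.8 → f/1.6 → f/1.4 — 1 stop larger aperture (brighter).
Net so far: 3 stops darker. Shutter speed: 0.3 → 0.4 → 0.5 → 0.6 → 0.8 → 1 → 1.3 → 1.6 → 2 → 2.5.

2.5 s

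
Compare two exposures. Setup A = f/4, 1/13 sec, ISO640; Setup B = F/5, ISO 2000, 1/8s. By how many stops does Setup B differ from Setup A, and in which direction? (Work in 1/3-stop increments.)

1 2/3 stops brighter

Aperture: f/4 → f/4.5 → f/5 — 2/3 stop narrower (darker).
Shutter speed: 1/13 → 1/10 → 1/8 — 2/3 stop slower (brighter).
ISO: 640 → 800 → 1000 → 1250 → 1600 → 2000 — 1 2/3 stops raised (brighter).
Net: −2/3 +2/3 +1 2/3 = +1 2/3 stops.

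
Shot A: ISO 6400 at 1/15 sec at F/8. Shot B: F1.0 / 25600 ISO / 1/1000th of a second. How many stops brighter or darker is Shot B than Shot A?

Aperture: f/8 → f/5.6 → f/4 → f/2.8 → f/2 → f/1.4 → f/1.0 — 6 stops wider (brighter).
Shutter speed: 1/15 → 1/30 → 1/60 → 1/125 → 1/250 → 1/500 → 1/1000 — 6 stops shorter (darker).
ISO: 6400 → 12800 → 25600 — 2 stops raised (brighter).
Net: +6 −6 +2 = +2 stops.

2 stops brighter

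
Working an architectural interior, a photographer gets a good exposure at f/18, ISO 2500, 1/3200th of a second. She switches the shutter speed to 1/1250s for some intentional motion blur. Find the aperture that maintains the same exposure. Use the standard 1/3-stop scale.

f/29

Shutter speed: 1/3200 → 1/2500 → 1/2000 → 1/1600 → 1/1250 — 1 1/3 stops longer (brighter).
Need 1 1/3 stops darker from the aperture: f/18 → f/20 → f/22 → f/25 → f/29.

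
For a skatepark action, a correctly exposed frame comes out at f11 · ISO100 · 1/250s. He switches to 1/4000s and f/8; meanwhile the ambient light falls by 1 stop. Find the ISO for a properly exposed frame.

ISO 1600

Scene light: 1 stop darker.
Shutter speed: 1/250 → 1/500 → 1/1000 → 1/2000 → 1/4000 — 4 stops faster (darker).
Aperture: f/11 → f/8 — 1 stop larger aperture (brighter).
Net so far: 4 stops darker. ISO: 100 → 200 → 400 → 800 → 1600.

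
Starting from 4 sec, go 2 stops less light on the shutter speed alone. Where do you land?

Shutter speed: 4 → 2 → 1 — 2 stops shorter (darker).

1 s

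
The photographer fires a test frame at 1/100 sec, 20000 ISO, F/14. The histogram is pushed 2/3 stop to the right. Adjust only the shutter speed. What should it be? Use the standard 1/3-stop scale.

Overexposed by 2/3 stop → need 2/3 stop darker.
Shutter speed: 1/100 → 1/125 → 1/160.

1/160s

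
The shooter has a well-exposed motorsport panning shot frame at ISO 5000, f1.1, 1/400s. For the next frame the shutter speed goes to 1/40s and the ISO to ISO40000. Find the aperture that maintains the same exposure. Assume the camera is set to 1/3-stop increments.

f/10

Shutter speed: 1/400 → 1/320 → 1/250 → 1/200 → 1/160 → 1/125 → 1/100 → 1/80 → 1/60 → 1/50 → 1/40 — 3 1/3 stops longer (brighter).
ISO: 5000 → 6400 → 8000 → 10000 → 12800 → 16000 → 20000 → 25600 → 32000 → 40000 — 3 stops raised (brighter).
Net change so far: 6 1/3 stops brighter. Offset with the aperture: f/1.1 → f/1.2 → f/1.4 → f/1.6 → f/1.8 → f/2 → f/2.2 → f/2.5 → f/2.8 → f/3.2 → f/3.5 → f/4 → f/4.5 → f/5 → f/5.6 → f/6.3 → f/7.1 → f/8 → f/9 → f/10.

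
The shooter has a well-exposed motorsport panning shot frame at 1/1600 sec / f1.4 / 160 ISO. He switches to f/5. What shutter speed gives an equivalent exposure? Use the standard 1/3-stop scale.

1/125s

Aperture: f/1.4 → f/1.6 → f/1.8 → f/2 → f/2.2 → f/2.5 → f/2.8 → f/3.2 → f/3.5 → f/4 → f/4.5 → f/5 — 3 2/3 stops narrower (darker).
Need 3 2/3 stops brighter from the shutter speed: 1/1600 → 1/1250 → 1/1000 → 1/800 → 1/640 → 1/500 → 1/400 → 1/320 → 1/250 → 1/200 → 1/160 → 1/125.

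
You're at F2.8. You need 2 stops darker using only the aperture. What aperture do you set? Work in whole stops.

Aperture: f/2.8 → f/4 → f/5.6 — 2 stops stopped down (darker).

f/5.6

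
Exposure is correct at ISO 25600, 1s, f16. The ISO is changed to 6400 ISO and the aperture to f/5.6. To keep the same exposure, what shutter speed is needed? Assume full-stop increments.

1/2s

ISO: 25600 → 12800 → 6400 — 2 stops dropped (darker).
Aperture: f/16 → f/11 → f/8 → f/5.6 — 3 stops wider (brighter).
Net change so far: 1 stop brighter. Offset with the shutter speed: 1 → 1/2.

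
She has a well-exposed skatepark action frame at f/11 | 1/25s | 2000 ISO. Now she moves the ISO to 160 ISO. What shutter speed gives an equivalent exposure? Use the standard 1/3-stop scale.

ISO: 2000 → 1600 → 1250 → 1000 → 800 → 640 → 500 → 400 → 320 → 250 → 200 → 160 — 3 2/3 stops lower (darker).
Need 3 2/3 stops brighter from the shutter speed: 1/25 → 1/20 → 1/15 → 1/13 → 1/10 → 1/8 → 1/6 → 1/5 → 1/4 → 0.3 → 0.4 → 0.5.

0.5 s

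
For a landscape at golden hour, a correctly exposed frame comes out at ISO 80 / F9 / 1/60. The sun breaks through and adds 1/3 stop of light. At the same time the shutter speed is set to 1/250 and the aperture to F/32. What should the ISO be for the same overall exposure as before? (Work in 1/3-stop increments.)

ISO 3200

Scene light: 1/3 stop brighter.
Shutter speed: 1/60 → 1/80 → 1/100 → 1/125 → 1/160 → 1/200 → 1/250 — 2 stops faster (darker).
Aperture: f/9 → f/10 → f/11 → f/13 → f/14 → f/16 → f/18 → f/20 → f/22 → f/25 → f/29 → f/32 — 3 2/3 stops narrower (darker).
Net so far: 5 1/3 stops darker. ISO: 80 → 100 → 125 → 160 → 200 → 250 → 320 → 400 → 500 → 640 → 800 → 1000 → 1250 → 1600 → 2000 → 2500 → 3200.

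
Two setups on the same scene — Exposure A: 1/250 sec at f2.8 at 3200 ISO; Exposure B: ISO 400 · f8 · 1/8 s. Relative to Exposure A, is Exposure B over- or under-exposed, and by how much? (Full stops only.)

Aperture: f/2.8 → f/4 → f/5.6 → f/8 — 3 stops narrower (darker).
Shutter speed: 1/250 → 1/125 → 1/60 → 1/30 → 1/15 → 1/8 — 5 stops slower (brighter).
ISO: 3200 → 1600 → 800 → 400 — 3 stops lower (darker).
Net: −3 +5 −3 = −1 stop.

1 stop darker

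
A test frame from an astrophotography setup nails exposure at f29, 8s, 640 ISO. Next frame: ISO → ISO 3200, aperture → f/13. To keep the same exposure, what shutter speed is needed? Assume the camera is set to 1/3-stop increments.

0.3 s

ISO: 640 → 800 → 1000 → 1250 → 1600 → 2000 → 2500 → 3200 — 2 1/3 stops higher (brighter).
Aperture: f/29 → f/25 → f/22 → f/20 → f/18 → f/16 → f/14 → f/13 — 2 1/3 stops wider (brighter).
Net change so far: 4 2/3 stops brighter. Offset with the shutter speed: 8 → 6 → 5 → 4 → 3.2 → 2.5 → 2 → 1.6 → 1.3 → 1 → 0.8 → 0.6 → 0.5 → 0.4 → 0.3.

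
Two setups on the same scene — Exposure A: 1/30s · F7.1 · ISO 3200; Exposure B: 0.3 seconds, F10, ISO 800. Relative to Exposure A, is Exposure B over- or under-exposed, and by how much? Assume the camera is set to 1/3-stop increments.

1/3 stop brighter

Aperture: f/7.1 → f/8 → f/9 → f/10 — 1 stop narrower (darker).
Shutter speed: 1/30 → 1/25 → 1/20 → 1/15 → 1/13 → 1/10 → 1/8 → 1/6 → 1/5 → 1/4 → 0.3 — 3 1/3 stops longer (brighter).
ISO: 3200 → 2500 → 2000 → 1600 → 1250 → 1000 → 800 — 2 stops dropped (darker).
Net: −1 +3 1/3 −2 = +1/3 stops.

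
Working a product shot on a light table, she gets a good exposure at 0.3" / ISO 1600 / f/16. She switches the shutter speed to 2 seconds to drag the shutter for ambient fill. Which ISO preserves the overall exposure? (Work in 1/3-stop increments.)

ISO 250

Shutter speed: 0.3 → 0.4 → 0.5 → 0.6 → 0.8 → 1 → 1.3 → 1.6 → 2 — 2 2/3 stops slower (brighter).
Need 2 2/3 stops darker from the ISO: 1600 → 1250 → 1000 → 800 → 640 → 500 → 400 → 320 → 250.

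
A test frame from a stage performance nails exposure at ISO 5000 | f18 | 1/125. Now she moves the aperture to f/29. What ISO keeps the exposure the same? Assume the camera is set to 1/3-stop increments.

ISO 12800

Aperture: f/18 → f/20 → f/22 → f/25 → f/29 — 1 1/3 stops narrower (darker).
Need 1 1/3 stops brighter from the ISO: 5000 → 6400 → 8000 → 10000 → 12800.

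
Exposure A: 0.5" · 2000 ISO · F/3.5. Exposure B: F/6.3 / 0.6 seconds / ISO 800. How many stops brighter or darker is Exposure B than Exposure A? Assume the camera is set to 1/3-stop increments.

2 2/3 stops darker

Aperture: f/3.5 → f/4 → f/4.5 → f/5 → f/5.6 → f/6.3 — 1 2/3 stops narrower (darker).
Shutter speed: 0.5 → 0.6 — 1/3 stop slower (brighter).
ISO: 2000 → 1600 → 1250 → 1000 → 800 — 1 1/3 stops lower (darker).
Net: −1 2/3 +1/3 −1 1/3 = −2 2/3 stops.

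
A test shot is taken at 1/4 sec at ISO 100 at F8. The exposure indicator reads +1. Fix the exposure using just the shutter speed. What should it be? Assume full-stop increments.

Overexposed by 1 stop → need 1 stop darker.
Shutter speed: 1/4 → 1/8.

1/8s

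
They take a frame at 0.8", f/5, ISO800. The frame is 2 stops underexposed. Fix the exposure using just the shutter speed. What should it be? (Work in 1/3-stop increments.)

3.2 s

Underexposed by 2 stops → need 2 stops brighter.
Shutter speed: 0.8 → 1 → 1.3 → 1.6 → 2 → 2.5 → 3.2.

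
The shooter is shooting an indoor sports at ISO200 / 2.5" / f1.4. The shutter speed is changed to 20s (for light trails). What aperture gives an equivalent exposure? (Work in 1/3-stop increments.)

Shutter speed: 2.5 → 3.2 → 4 → 5 → 6 → 8 → 10 → 13 → 15 → 20 — 3 stops longer (brighter).
Need 3 stops darker from the aperture: f/1.4 → f/1.6 → f/1.8 → f/2 → f/2.2 → f/2.5 → f/2.8 → f/3.2 → f/3.5 → f/4.

f/4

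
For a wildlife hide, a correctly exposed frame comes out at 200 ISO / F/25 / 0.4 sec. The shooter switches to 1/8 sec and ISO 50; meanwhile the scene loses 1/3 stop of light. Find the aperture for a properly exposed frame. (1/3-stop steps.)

f/6.3

Scene light: 1/3 stop darker.
Shutter speed: 0.4 → 0.3 → 1/4 → 1/5 → 1/6 → 1/8 — 1 2/3 stops shorter (darker).
ISO: 200 → 160 → 125 → 100 → 80 → 64 → 50 — 2 stops dropped (darker).
Net so far: 4 stops darker. Aperture: f/25 → f/22 → f/20 → f/18 → f/16 → f/14 → f/13 → f/11 → f/10 → f/9 → f/8 → f/7.1 → f/6.3.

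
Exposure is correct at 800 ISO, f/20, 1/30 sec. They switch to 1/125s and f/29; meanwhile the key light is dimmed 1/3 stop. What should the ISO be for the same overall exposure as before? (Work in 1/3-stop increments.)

Scene light: 1/3 stop darker.
Shutter speed: 1/30 → 1/40 → 1/50 → 1/60 → 1/80 → 1/100 → 1/125 — 2 stops shorter (darker).
Aperture: f/20 → f/22 → f/25 → f/29 — 1 stop stopped down (darker).
Net so far: 3 1/3 stops darker. ISO: 800 → 1000 → 1250 → 1600 → 2000 → 2500 → 3200 → 4000 → 5000 → 6400 → 8000.

ISO 8000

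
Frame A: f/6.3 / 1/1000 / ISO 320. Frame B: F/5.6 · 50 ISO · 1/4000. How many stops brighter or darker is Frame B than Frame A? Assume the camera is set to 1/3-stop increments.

Aperture: f/6.3 → f/5.6 — 1/3 stop larger aperture (brighter).
Shutter speed: 1/1000 → 1/1250 → 1/1600 → 1/2000 → 1/2500 → 1/3200 → 1/4000 — 2 stops shorter (darker).
ISO: 320 → 250 → 200 → 160 → 125 → 100 → 80 → 64 → 50 — 2 2/3 stops lower (darker).
Net: +1/3 −2 −2 2/3 = −4 1/3 stops.

4 1/3 stops darker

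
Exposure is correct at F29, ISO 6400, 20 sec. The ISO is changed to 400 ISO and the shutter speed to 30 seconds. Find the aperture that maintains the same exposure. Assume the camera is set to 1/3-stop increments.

ISO: 6400 → 5000 → 4000 → 3200 → 2500 → 2000 → 1600 → 1250 → 1000 → 800 → 640 → 500 → 400 — 4 stops lower (darker).
Shutter speed: 20 → 25 → 30 — 2/3 stop slower (brighter).
Net change so far: 3 1/3 stops darker. Offset with the aperture: f/29 → f/25 → f/22 → f/20 → f/18 → f/16 → f/14 → f/13 → f/11 → f/10 → f/9.

f/9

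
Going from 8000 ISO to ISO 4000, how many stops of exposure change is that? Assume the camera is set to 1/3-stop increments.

1 stop

8000 → 6400 → 5000 → 4000 — count the steps: 3 third-stops = 1 stop.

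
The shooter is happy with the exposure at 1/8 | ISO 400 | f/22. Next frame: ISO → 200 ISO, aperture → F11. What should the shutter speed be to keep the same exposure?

ISO: 400 → 200 — 1 stop lower (darker).
Aperture: f/22 → f/16 → f/11 — 2 stops opened up (brighter).
Net change so far: 1 stop brighter. Offset with the shutter speed: 1/8 → 1/15.

1/15s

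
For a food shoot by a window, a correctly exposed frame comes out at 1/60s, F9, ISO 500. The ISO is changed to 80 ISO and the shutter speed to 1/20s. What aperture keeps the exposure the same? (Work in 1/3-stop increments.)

ISO: 500 → 400 → 320 → 250 → 200 → 160 → 125 → 100 → 80 — 2 2/3 stops lower (darker).
Shutter speed: 1/60 → 1/50 → 1/40 → 1/30 → 1/25 → 1/20 — 1 2/3 stops longer (brighter).
Net change so far: 1 stop darker. Offset with the aperture: f/9 → f/8 → f/7.1 → f/6.3.

f/6.3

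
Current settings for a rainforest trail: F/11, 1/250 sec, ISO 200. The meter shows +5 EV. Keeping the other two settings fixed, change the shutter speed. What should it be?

1/8000s

Overexposed by 5 stops → need 5 stops darker.
Shutter speed: 1/250 → 1/500 → 1/1000 → 1/2000 → 1/4000 → 1/8000.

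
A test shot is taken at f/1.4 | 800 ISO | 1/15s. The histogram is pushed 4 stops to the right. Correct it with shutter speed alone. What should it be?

1/250s

Overexposed by 4 stops → need 4 stops darker.
Shutter speed: 1/15 → 1/30 → 1/60 → 1/125 → 1/250.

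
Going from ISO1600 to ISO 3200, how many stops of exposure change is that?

1600 → 3200 — count the steps: 1 stop.

1 stop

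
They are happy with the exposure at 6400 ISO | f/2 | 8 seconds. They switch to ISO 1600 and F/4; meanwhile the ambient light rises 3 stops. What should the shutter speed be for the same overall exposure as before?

Scene light: 3 stops brighter.
ISO: 6400 → 3200 → 1600 — 2 stops dropped (darker).
Aperture: f/2 → f/2.8 → f/4 — 2 stops smaller aperture (darker).
Net so far: 1 stop darker. Shutter speed: 8 → 15.

15 s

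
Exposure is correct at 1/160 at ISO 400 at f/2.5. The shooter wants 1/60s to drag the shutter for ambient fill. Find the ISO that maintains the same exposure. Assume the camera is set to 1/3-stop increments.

Shutter speed: 1/160 → 1/125 → 1/100 → 1/80 → 1/60 — 1 1/3 stops slower (brighter).
Need 1 1/3 stops darker from the ISO: 400 → 320 → 250 → 200 → 160.

ISO 160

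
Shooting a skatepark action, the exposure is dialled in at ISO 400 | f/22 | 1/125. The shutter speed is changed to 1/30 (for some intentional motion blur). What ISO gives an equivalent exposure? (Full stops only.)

ISO 100

Shutter speed: 1/125 → 1/60 → 1/30 — 2 stops longer (brighter).
Need 2 stops darker from the ISO: 400 → 200 → 100.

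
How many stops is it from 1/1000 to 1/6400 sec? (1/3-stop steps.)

2 2/3 stops

1/1000 → 1/1250 → 1/1600 → 1/2000 → 1/2500 → 1/3200 → 1/4000 → 1/5000 → 1/6400 — count the steps: 8 third-stops = 2 2/3 stops.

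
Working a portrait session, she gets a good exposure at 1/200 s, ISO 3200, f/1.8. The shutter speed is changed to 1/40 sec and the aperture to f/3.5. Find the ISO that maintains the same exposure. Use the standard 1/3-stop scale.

Shutter speed: 1/200 → 1/160 → 1/125 → 1/100 → 1/80 → 1/60 → 1/50 → 1/40 — 2 1/3 stops longer (brighter).
Aperture: f/1.8 → f/2 → f/2.2 → f/2.5 → f/2.8 → f/3.2 → f/3.5 — 2 stops narrower (darker).
Net change so far: 1/3 stop brighter. Offset with the ISO: 3200 → 2500.

ISO 2500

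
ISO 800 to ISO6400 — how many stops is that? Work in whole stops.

3 stops

800 → 1600 → 3200 → 6400 — count the steps: 3 stops.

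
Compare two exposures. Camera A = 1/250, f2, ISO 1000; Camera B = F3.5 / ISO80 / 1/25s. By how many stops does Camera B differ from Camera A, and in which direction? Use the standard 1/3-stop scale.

2 stops darker

Aperture: f/2 → f/2.2 → f/2.5 → f/2.8 → f/3.2 → f/3.5 — 1 2/3 stops stopped down (darker).
Shutter speed: 1/250 → 1/200 → 1/160 → 1/125 → 1/100 → 1/80 → 1/60 → 1/50 → 1/40 → 1/30 → 1/25 — 3 1/3 stops longer (brighter).
ISO: 1000 → 800 → 640 → 500 → 400 → 320 → 250 → 200 → 160 → 125 → 100 → 80 — 3 2/3 stops lower (darker).
Net: −1 2/3 +3 1/3 −3 2/3 = −2 stops.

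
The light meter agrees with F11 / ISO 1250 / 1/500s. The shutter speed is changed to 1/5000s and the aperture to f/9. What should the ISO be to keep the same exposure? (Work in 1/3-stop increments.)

ISO 8000

Shutter speed: 1/500 → 1/640 → 1/800 → 1/1000 → 1/1250 → 1/1600 → 1/2000 → 1/2500 → 1/3200 → 1/4000 → 1/5000 — 3 1/3 stops faster (darker).
Aperture: f/11 → f/10 → f/9 — 2/3 stop larger aperture (brighter).
Net change so far: 2 2/3 stops darker. Offset with the ISO: 1250 → 1600 → 2000 → 2500 → 3200 → 4000 → 5000 → 6400 → 8000.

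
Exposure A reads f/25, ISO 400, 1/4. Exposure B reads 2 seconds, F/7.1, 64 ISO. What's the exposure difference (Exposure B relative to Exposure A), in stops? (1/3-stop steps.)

Aperture: f/25 → f/22 → f/20 → f/18 → f/16 → f/14 → f/13 → f/11 → f/10 → f/9 → f/8 → f/7.1 — 3 2/3 stops larger aperture (brighter).
Shutter speed: 1/4 → 0.3 → 0.4 → 0.5 → 0.6 → 0.8 → 1 → 1.3 → 1.6 → 2 — 3 stops longer (brighter).
ISO: 400 → 320 → 250 → 200 → 160 → 125 → 100 → 80 → 64 — 2 2/3 stops dropped (darker).
Net: +3 2/3 +3 −2 2/3 = +4 stops.

4 stops brighter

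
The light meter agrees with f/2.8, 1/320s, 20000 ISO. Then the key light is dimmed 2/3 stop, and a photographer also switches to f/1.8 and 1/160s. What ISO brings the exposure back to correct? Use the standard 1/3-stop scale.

ISO 6400

Scene light: 2/3 stop darker.
Aperture: f/2.8 → f/2.5 → f/2.2 → f/2 → f/1.8 — 1 1/3 stops opened up (brighter).
Shutter speed: 1/320 → 1/250 → 1/200 → 1/160 — 1 stop slower (brighter).
Net so far: 1 2/3 stops brighter. ISO: 20000 → 16000 → 12800 → 10000 → 8000 → 6400.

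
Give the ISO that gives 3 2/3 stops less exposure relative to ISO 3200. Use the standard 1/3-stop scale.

ISO: 3200 → 2500 → 2000 → 1600 → 1250 → 1000 → 800 → 640 → 500 → 400 → 320 → 250 — 3 2/3 stops lower (darker).

ISO 250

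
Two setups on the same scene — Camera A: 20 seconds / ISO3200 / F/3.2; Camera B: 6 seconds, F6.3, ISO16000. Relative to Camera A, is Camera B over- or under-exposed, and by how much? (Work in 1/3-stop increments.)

Aperture: f/3.2 → f/3.5 → f/4 → f/4.5 → f/5 → f/5.6 → f/6.3 — 2 stops smaller aperture (darker).
Shutter speed: 20 → 15 → 13 → 10 → 8 → 6 — 1 2/3 stops shorter (darker).
ISO: 3200 → 4000 → 5000 → 6400 → 8000 → 10000 → 12800 → 16000 — 2 1/3 stops higher (brighter).
Net: −2 −1 2/3 +2 1/3 = −1 1/3 stops.

1 1/3 stops darker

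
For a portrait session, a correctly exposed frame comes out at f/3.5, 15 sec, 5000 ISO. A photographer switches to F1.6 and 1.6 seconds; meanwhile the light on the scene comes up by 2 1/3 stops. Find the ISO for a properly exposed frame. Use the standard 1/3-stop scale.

ISO 2000

Scene light: 2 1/3 stops brighter.
Aperture: f/3.5 → f/3.2 → f/2.8 → f/2.5 → f/2.2 → f/2 → f/1.8 → f/1.6 — 2 1/3 stops opened up (brighter).
Shutter speed: 15 → 13 → 10 → 8 → 6 → 5 → 4 → 3.2 → 2.5 → 2 → 1.6 — 3 1/3 stops faster (darker).
Net so far: 1 1/3 stops brighter. ISO: 5000 → 4000 → 3200 → 2500 → 2000.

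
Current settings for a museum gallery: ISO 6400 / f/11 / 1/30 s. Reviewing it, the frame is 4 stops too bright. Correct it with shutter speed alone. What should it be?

1/500s

Overexposed by 4 stops → need 4 stops darker.
Shutter speed: 1/30 → 1/60 → 1/125 → 1/250 → 1/500.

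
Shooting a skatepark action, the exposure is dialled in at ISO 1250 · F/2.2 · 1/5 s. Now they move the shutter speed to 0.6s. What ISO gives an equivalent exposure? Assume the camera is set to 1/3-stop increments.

ISO 400

Shutter speed: 1/5 → 1/4 → 0.3 → 0.4 → 0.5 → 0.6 — 1 2/3 stops slower (brighter).
Need 1 2/3 stops darker from the ISO: 1250 → 1000 → 800 → 640 → 500 → 400.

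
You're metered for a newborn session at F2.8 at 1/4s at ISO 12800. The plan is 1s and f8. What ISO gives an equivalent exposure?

ISO 25600

Shutter speed: 1/4 → 1/2 → 1 — 2 stops longer (brighter).
Aperture: f/2.8 → f/4 → f/5.6 → f/8 — 3 stops stopped down (darker).
Net change so far: 1 stop darker. Offset with the ISO: 12800 → 25600.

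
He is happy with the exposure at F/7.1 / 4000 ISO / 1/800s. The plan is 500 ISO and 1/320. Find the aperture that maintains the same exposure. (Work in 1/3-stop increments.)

f/4

ISO: 4000 → 3200 → 2500 → 2000 → 1600 → 1250 → 1000 → 800 → 640 → 500 — 3 stops dropped (darker).
Shutter speed: 1/800 → 1/640 → 1/500 → 1/400 → 1/320 — 1 1/3 stops slower (brighter).
Net change so far: 1 2/3 stops darker. Offset with the aperture: f/7.1 → f/6.3 → f/5.6 → f/5 → f/4.5 → f/4.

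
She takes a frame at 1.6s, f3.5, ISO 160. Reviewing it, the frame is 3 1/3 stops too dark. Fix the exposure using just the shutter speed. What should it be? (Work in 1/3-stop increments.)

Underexposed by 3 1/3 stops → need 3 1/3 stops brighter.
Shutter speed: 1.6 → 2 → 2.5 → 3.2 → 4 → 5 → 6 → 8 → 10 → 13 → 15.

15 s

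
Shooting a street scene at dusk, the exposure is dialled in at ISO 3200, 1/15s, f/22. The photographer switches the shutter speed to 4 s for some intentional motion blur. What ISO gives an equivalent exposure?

ISO 50

Shutter speed: 1/15 → 1/8 → 1/4 → 1/2 → 1 → 2 → 4 — 6 stops slower (brighter).
Need 6 stops darker from the ISO: 3200 → 1600 → 800 → 400 → 200 → 100 → 50.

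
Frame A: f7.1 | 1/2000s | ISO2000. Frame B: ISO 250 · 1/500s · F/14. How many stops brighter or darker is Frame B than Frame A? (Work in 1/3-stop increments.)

3 stops darker

Aperture: f/7.1 → f/8 → f/9 → f/10 → f/11 → f/13 → f/14 — 2 stops stopped down (darker).
Shutter speed: 1/2000 → 1/1600 → 1/1250 → 1/1000 → 1/800 → 1/640 → 1/500 — 2 stops slower (brighter).
ISO: 2000 → 1600 → 1250 → 1000 → 800 → 640 → 500 → 400 → 320 → 250 — 3 stops lower (darker).
Net: −2 +2 −3 = −3 stops.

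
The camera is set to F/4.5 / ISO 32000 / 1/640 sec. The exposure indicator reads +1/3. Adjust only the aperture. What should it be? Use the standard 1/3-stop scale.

Overexposed by 1/3 stop → need 1/3 stop darker.
Aperture: f/4.5 → f/5.

f/5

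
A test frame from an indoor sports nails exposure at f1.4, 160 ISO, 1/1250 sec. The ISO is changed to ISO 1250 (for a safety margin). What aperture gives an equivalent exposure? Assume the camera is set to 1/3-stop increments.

f/4

ISO: 160 → 200 → 250 → 320 → 400 → 500 → 640 → 800 → 1000 → 1250 — 3 stops higher (brighter).
Need 3 stops darker from the aperture: f/1.4 → f/1.6 → f/1.8 → f/2 → f/2.2 → f/2.5 → f/2.8 → f/3.2 → f/3.5 → f/4.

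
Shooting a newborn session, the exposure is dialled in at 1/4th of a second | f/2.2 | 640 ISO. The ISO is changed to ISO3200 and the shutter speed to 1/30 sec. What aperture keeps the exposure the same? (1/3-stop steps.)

f/1.8

ISO: 640 → 800 → 1000 → 1250 → 1600 → 2000 → 2500 → 3200 — 2 1/3 stops raised (brighter).
Shutter speed: 1/4 → 1/5 → 1/6 → 1/8 → 1/10 → 1/13 → 1/15 → 1/20 → 1/25 → 1/30 — 3 stops shorter (darker).
Net change so far: 2/3 stop darker. Offset with the aperture: f/2.2 → f/2 → f/1.8.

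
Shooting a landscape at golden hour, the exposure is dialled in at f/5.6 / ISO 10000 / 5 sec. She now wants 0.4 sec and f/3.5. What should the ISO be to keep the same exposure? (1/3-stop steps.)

ISO 51200

Shutter speed: 5 → 4 → 3.2 → 2.5 → 2 → 1.6 → 1.3 → 1 → 0.8 → 0.6 → 0.5 → 0.4 — 3 2/3 stops faster (darker).
Aperture: f/5.6 → f/5 → f/4.5 → f/4 → f/3.5 — 1 1/3 stops wider (brighter).
Net change so far: 2 1/3 stops darker. Offset with the ISO: 10000 → 12800 → 16000 → 20000 → 25600 → 32000 → 40000 → 51200.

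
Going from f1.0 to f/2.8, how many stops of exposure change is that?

3 stops

f/1.0 → f/1.4 → f/2 → f/2.8 — count the steps: 3 stops.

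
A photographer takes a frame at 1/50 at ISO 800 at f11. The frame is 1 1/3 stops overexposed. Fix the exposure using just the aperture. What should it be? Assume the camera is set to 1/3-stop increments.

f/18

Overexposed by 1 1/3 stops → need 1 1/3 stops darker.
Aperture: f/11 → f/13 → f/14 → f/16 → f/18.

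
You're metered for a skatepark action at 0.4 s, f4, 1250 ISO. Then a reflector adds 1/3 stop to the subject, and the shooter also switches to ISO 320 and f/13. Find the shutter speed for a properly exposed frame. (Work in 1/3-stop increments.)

13 s

Scene light: 1/3 stop brighter.
ISO: 1250 → 1000 → 800 → 640 → 500 → 400 → 320 — 2 stops dropped (darker).
Aperture: f/4 → f/4.5 → f/5 → f/5.6 → f/6.3 → f/7.1 → f/8 → f/9 → f/10 → f/11 → f/13 — 3 1/3 stops narrower (darker).
Net so far: 5 stops darker. Shutter speed: 0.4 → 0.5 → 0.6 → 0.8 → 1 → 1.3 → 1.6 → 2 → 2.5 → 3.2 → 4 → 5 → 6 → 8 → 10 → 13.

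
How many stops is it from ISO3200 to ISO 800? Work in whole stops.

3200 → 1600 → 800 — count the steps: 2 stops.

2 stops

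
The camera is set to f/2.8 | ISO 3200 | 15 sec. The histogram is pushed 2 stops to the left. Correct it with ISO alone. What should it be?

Underexposed by 2 stops → need 2 stops brighter.
ISO: 3200 → 6400 → 12800.

ISO 12800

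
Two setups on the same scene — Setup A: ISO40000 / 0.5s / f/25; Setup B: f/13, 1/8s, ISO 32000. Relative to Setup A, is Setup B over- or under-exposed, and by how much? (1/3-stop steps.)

1/3 stop darker

Aperture: f/25 → f/22 → f/20 → f/18 → f/16 → f/14 → f/13 — 2 stops opened up (brighter).
Shutter speed: 0.5 → 0.4 → 0.3 → 1/4 → 1/5 → 1/6 → 1/8 — 2 stops shorter (darker).
ISO: 40000 → 32000 — 1/3 stop lower (darker).
Net: +2 −2 −1/3 = −1/3 stops.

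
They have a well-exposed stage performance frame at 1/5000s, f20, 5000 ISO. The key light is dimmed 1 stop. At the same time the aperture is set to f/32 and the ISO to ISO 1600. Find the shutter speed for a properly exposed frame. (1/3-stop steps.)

Scene light: 1 stop darker.
Aperture: f/20 → f/22 → f/25 → f/29 → f/32 — 1 1/3 stops smaller aperture (darker).
ISO: 5000 → 4000 → 3200 → 2500 → 2000 → 1600 — 1 2/3 stops dropped (darker).
Net so far: 4 stops darker. Shutter speed: 1/5000 → 1/4000 → 1/3200 → 1/2500 → 1/2000 → 1/1600 → 1/1250 → 1/1000 → 1/800 → 1/640 → 1/500 → 1/400 → 1/320.

1/320s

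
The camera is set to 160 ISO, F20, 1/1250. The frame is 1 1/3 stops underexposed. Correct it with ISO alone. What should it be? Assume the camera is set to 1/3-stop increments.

Underexposed by 1 1/3 stops → need 1 1/3 stops brighter.
ISO: 160 → 200 → 250 → 320 → 400.

ISO 400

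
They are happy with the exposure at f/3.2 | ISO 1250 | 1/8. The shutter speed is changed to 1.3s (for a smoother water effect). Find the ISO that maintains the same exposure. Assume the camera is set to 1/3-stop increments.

Shutter speed: 1/8 → 1/6 → 1/5 → 1/4 → 0.3 → 0.4 → 0.5 → 0.6 → 0.8 → 1 → 1.3 — 3 1/3 stops longer (brighter).
Need 3 1/3 stops darker from the ISO: 1250 → 1000 → 800 → 640 → 500 → 400 → 320 → 250 → 200 → 160 → 125.

ISO 125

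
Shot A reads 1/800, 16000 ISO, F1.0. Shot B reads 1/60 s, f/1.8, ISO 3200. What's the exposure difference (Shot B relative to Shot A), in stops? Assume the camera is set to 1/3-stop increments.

Aperture: f/1.0 → f/1.1 → f/1.2 → f/1.4 → f/1.6 → f/1.8 — 1 2/3 stops stopped down (darker).
Shutter speed: 1/800 → 1/640 → 1/500 → 1/400 → 1/320 → 1/250 → 1/200 → 1/160 → 1/125 → 1/100 → 1/80 → 1/60 — 3 2/3 stops longer (brighter).
ISO: 16000 → 12800 → 10000 → 8000 → 6400 → 5000 → 4000 → 3200 — 2 1/3 stops lower (darker).
Net: −1 2/3 +3 2/3 −2 1/3 = −1/3 stops.

1/3 stop darker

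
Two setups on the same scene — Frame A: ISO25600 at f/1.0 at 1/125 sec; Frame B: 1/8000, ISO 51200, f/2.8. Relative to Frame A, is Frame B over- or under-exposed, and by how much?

Aperture: f/1.0 → f/1.4 → f/2 → f/2.8 — 3 stops narrower (darker).
Shutter speed: 1/125 → 1/250 → 1/500 → 1/1000 → 1/2000 → 1/4000 → 1/8000 — 6 stops faster (darker).
ISO: 25600 → 51200 — 1 stop higher (brighter).
Net: −3 −6 +1 = −8 stops.

8 stops darker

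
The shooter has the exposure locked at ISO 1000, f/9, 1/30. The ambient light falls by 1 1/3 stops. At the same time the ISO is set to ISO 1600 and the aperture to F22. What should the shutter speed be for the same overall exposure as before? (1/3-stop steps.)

Scene light: 1 1/3 stops darker.
ISO: 1000 → 1250 → 1600 — 2/3 stop higher (brighter).
Aperture: f/9 → f/10 → f/11 → f/13 → f/14 → f/16 → f/18 → f/20 → f/22 — 2 2/3 stops stopped down (darker).
Net so far: 3 1/3 stops darker. Shutter speed: 1/30 → 1/25 → 1/20 → 1/15 → 1/13 → 1/10 → 1/8 → 1/6 → 1/5 → 1/4 → 0.3.

0.3 s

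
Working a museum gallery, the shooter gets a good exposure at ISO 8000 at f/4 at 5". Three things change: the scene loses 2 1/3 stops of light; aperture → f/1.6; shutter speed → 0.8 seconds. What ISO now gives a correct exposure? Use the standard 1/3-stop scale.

ISO 40000

Scene light: 2 1/3 stops darker.
Aperture: f/4 → f/3.5 → f/3.2 → f/2.8 → f/2.5 → f/2.2 → f/2 → f/1.8 → f/1.6 — 2 2/3 stops larger aperture (brighter).
Shutter speed: 5 → 4 → 3.2 → 2.5 → 2 → 1.6 → 1.3 → 1 → 0.8 — 2 2/3 stops faster (darker).
Net so far: 2 1/3 stops darker. ISO: 8000 → 10000 → 12800 → 16000 → 20000 → 25600 → 32000 → 40000.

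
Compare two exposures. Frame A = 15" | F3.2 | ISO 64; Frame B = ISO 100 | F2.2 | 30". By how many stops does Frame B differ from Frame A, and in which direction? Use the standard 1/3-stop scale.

2 2/3 stops brighter

Aperture: f/3.2 → f/2.8 → f/2.5 → f/2.2 — 1 stop wider (brighter).
Shutter speed: 15 → 20 → 25 → 30 — 1 stop longer (brighter).
ISO: 64 → 80 → 100 — 2/3 stop raised (brighter).
Net: +1 +1 +2/3 = +2 2/3 stops.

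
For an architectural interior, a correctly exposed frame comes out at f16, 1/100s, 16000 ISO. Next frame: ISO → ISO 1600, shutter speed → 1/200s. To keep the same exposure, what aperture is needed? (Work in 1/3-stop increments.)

f/3.5

ISO: 16000 → 12800 → 10000 → 8000 → 6400 → 5000 → 4000 → 3200 → 2500 → 2000 → 1600 — 3 1/3 stops lower (darker).
Shutter speed: 1/100 → 1/125 → 1/160 → 1/200 — 1 stop faster (darker).
Net change so far: 4 1/3 stops darker. Offset with the aperture: f/16 → f/14 → f/13 → f/11 → f/10 → f/9 → f/8 → f/7.1 → f/6.3 → f/5.6 → f/5 → f/4.5 → f/4 → f/3.5.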